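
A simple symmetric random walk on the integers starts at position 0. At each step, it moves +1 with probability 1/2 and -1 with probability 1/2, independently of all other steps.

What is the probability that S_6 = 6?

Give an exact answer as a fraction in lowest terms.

Answer: 1/64

Derivation:
To reach position 6 after 6 steps: need 6 steps of +1 and 0 of -1.
Favorable paths: C(6,6) = 1
Total paths: 2^6 = 64
P = 1/64 = 1/64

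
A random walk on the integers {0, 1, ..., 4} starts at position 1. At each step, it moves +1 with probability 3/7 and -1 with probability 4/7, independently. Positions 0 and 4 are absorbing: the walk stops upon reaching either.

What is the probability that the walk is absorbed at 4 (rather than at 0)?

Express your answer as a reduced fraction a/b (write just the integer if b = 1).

Biased walk: p = 3/7, q = 4/7, r = q/p = 4/3
Gambler's ruin: P(hit 4 before 0 | start at 1) = (1 - r^a)/(1 - r^N)
r^1 = 4/3; r^4 = 256/81
P = (1 - 4/3) / (1 - 256/81) = -1/3 / -175/81 = 27/175

Answer: 27/175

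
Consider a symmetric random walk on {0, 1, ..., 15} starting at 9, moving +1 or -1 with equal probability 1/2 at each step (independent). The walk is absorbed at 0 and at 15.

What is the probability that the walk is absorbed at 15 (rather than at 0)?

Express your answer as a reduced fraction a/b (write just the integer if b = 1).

Answer: 3/5

Derivation:
Symmetric walk (p = 1/2): the harmonic-function argument gives P(hit 15 before 0 | start at 9) = a/N.
P = 9/15 = 3/5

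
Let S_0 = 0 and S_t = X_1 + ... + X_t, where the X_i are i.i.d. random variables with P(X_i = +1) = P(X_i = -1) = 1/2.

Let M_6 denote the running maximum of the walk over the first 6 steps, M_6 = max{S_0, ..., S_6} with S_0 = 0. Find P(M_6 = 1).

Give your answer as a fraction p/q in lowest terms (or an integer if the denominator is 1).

Let M_6 = max(S_0,...,S_6). Use the reflection principle: for j ≥ 1, #{paths with M_6 ≥ j} = #{S_6 ≥ j} + #{S_6 ≥ j+1}.
By reflection, #{M_6 ≥ 1} = #{S_6 ≥ 1} + #{S_6 ≥ 2} = 22 + 22 = 44.
#{M_6 ≥ 2} = #{S_6 ≥ 2} + #{S_6 ≥ 3} = 22 + 7 = 29.
#{M_6 = 1} = 44 - 29 = 15.
P(M_6 = 1) = 15/64 = 15/64

Answer: 15/64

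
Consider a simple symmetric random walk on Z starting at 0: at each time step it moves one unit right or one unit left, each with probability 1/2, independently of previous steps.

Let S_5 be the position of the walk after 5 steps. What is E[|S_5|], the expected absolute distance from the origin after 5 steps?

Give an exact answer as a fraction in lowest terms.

S_5 takes values m ≡ 1 (mod 2) with |m| ≤ 5; P(S_5=m) = C(5,(5+m)/2)/2^5.
Total paths: 2^5 = 32
Distribution: P(S=-5)=1/32, P(S=-3)=5/32, P(S=-1)=10/32, P(S=1)=10/32, P(S=3)=5/32, P(S=5)=1/32
E[|S_5|] = Σ_m |m|·P(S_5=m) = 60/32 = 15/8

Answer: 15/8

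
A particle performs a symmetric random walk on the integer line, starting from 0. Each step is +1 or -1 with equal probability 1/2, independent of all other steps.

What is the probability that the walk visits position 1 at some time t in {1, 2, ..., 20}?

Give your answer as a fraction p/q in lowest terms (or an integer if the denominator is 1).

Answer: 215955/262144

Derivation:
Count via complement. Let g(t,s) = #length-t paths at position s with S_1..S_t all ≠ 1.
g(t,s) = g(t-1,s-1) + g(t-1,s+1) for s ≠ 1; g(t,1) = 0.
t=0: g(0,0)=1
t=1: g(1,-1)=1
t=2: g(2,-2)=1 g(2,0)=1
t=3: g(3,-3)=1 g(3,-1)=2
t=4: g(4,-4)=1 g(4,-2)=3 g(4,0)=2
t=5: g(5,-5)=1 g(5,-3)=4 g(5,-1)=5
t=6: g(6,-6)=1 g(6,-4)=5 g(6,-2)=9 g(6,0)=5
t=7: g(7,-7)=1 g(7,-5)=6 g(7,-3)=14 g(7,-1)=14
t=8: g(8,-8)=1 g(8,-6)=7 g(8,-4)=20 g(8,-2)=28 g(8,0)=14
t=9: g(9,-9)=1 g(9,-7)=8 g(9,-5)=27 g(9,-3)=48 g(9,-1)=42
t=10: g(10,-10)=1 g(10,-8)=9 g(10,-6)=35 g(10,-4)=75 g(10,-2)=90 g(10,0)=42
t=11: g(11,-11)=1 g(11,-9)=10 g(11,-7)=44 g(11,-5)=110 g(11,-3)=165 g(11,-1)=132
t=12: g(12,-12)=1 g(12,-10)=11 g(12,-8)=54 g(12,-6)=154 g(12,-4)=275 g(12,-2)=297 g(12,0)=132
t=13: g(13,-13)=1 g(13,-11)=12 g(13,-9)=65 g(13,-7)=208 g(13,-5)=429 g(13,-3)=572 g(13,-1)=429
t=14: g(14,-14)=1 g(14,-12)=13 g(14,-10)=77 g(14,-8)=273 g(14,-6)=637 g(14,-4)=1001 g(14,-2)=1001 g(14,0)=429
t=15: g(15,-15)=1 g(15,-13)=14 g(15,-11)=90 g(15,-9)=350 g(15,-7)=910 g(15,-5)=1638 g(15,-3)=2002 g(15,-1)=1430
t=16: g(16,-16)=1 g(16,-14)=15 g(16,-12)=104 g(16,-10)=440 g(16,-8)=1260 g(16,-6)=2548 g(16,-4)=3640 g(16,-2)=3432 g(16,0)=1430
t=17: g(17,-17)=1 g(17,-15)=16 g(17,-13)=119 g(17,-11)=544 g(17,-9)=1700 g(17,-7)=3808 g(17,-5)=6188 g(17,-3)=7072 g(17,-1)=4862
t=18: g(18,-18)=1 g(18,-16)=17 g(18,-14)=135 g(18,-12)=663 g(18,-10)=2244 g(18,-8)=5508 g(18,-6)=9996 g(18,-4)=13260 g(18,-2)=11934 g(18,0)=4862
t=19: g(19,-19)=1 g(19,-17)=18 g(19,-15)=152 g(19,-13)=798 g(19,-11)=2907 g(19,-9)=7752 g(19,-7)=15504 g(19,-5)=23256 g(19,-3)=25194 g(19,-1)=16796
t=20: g(20,-20)=1 g(20,-18)=19 g(20,-16)=170 g(20,-14)=950 g(20,-12)=3705 g(20,-10)=10659 g(20,-8)=23256 g(20,-6)=38760 g(20,-4)=48450 g(20,-2)=41990 g(20,0)=16796
Paths never hitting 1: Σ_s g(20,s) = 184756
Paths hitting 1: 2^20 - 184756 = 863820
P = 863820/1048576 = 215955/262144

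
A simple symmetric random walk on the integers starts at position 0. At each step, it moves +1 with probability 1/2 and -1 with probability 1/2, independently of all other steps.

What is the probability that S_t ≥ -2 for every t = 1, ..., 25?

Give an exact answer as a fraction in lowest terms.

Answer: 928625/2097152

Derivation:
Let f(t,s) = #length-t paths at position s with S_1..S_t all ≥ -2.
f(t,s) = f(t-1,s-1) + f(t-1,s+1) for s ≥ -2; f(t,s) = 0 for s < -2.
t=0: f(0,0)=1
t=1: f(1,-1)=1 f(1,1)=1
t=2: f(2,-2)=1 f(2,0)=2 f(2,2)=1
t=3: f(3,-1)=3 f(3,1)=3 f(3,3)=1
t=4: f(4,-2)=3 f(4,0)=6 f(4,2)=4 f(4,4)=1
t=5: f(5,-1)=9 f(5,1)=10 f(5,3)=5 f(5,5)=1
t=6: f(6,-2)=9 f(6,0)=19 f(6,2)=15 f(6,4)=6 f(6,6)=1
t=7: f(7,-1)=28 f(7,1)=34 f(7,3)=21 f(7,5)=7 f(7,7)=1
t=8: f(8,-2)=28 f(8,0)=62 f(8,2)=55 f(8,4)=28 f(8,6)=8 f(8,8)=1
t=9: f(9,-1)=90 f(9,1)=117 f(9,3)=83 f(9,5)=36 f(9,7)=9 f(9,9)=1
t=10: f(10,-2)=90 f(10,0)=207 f(10,2)=200 f(10,4)=119 f(10,6)=45 f(10,8)=10 f(10,10)=1
t=11: f(11,-1)=297 f(11,1)=407 f(11,3)=319 f(11,5)=164 f(11,7)=55 f(11,9)=11 f(11,11)=1
t=12: f(12,-2)=297 f(12,0)=704 f(12,2)=726 f(12,4)=483 f(12,6)=219 f(12,8)=66 f(12,10)=12 f(12,12)=1
t=13: f(13,-1)=1001 f(13,1)=1430 f(13,3)=1209 f(13,5)=702 f(13,7)=285 f(13,9)=78 f(13,11)=13 f(13,13)=1
t=14: f(14,-2)=1001 f(14,0)=2431 f(14,2)=2639 f(14,4)=1911 f(14,6)=987 f(14,8)=363 f(14,10)=91 f(14,12)=14 f(14,14)=1
t=15: f(15,-1)=3432 f(15,1)=5070 f(15,3)=4550 f(15,5)=2898 f(15,7)=1350 f(15,9)=454 f(15,11)=105 f(15,13)=15 f(15,15)=1
t=16: f(16,-2)=3432 f(16,0)=8502 f(16,2)=9620 f(16,4)=7448 f(16,6)=4248 f(16,8)=1804 f(16,10)=559 f(16,12)=120 f(16,14)=16 f(16,16)=1
t=17: f(17,-1)=11934 f(17,1)=18122 f(17,3)=17068 f(17,5)=11696 f(17,7)=6052 f(17,9)=2363 f(17,11)=679 f(17,13)=136 f(17,15)=17 f(17,17)=1
t=18: f(18,-2)=11934 f(18,0)=30056 f(18,2)=35190 f(18,4)=28764 f(18,6)=17748 f(18,8)=8415 f(18,10)=3042 f(18,12)=815 f(18,14)=153 f(18,16)=18 f(18,18)=1
t=19: f(19,-1)=41990 f(19,1)=65246 f(19,3)=63954 f(19,5)=46512 f(19,7)=26163 f(19,9)=11457 f(19,11)=3857 f(19,13)=968 f(19,15)=171 f(19,17)=19 f(19,19)=1
t=20: f(20,-2)=41990 f(20,0)=107236 f(20,2)=129200 f(20,4)=110466 f(20,6)=72675 f(20,8)=37620 f(20,10)=15314 f(20,12)=4825 f(20,14)=1139 f(20,16)=190 f(20,18)=20 f(20,20)=1
t=21: f(21,-1)=149226 f(21,1)=236436 f(21,3)=239666 f(21,5)=183141 f(21,7)=110295 f(21,9)=52934 f(21,11)=20139 f(21,13)=5964 f(21,15)=1329 f(21,17)=210 f(21,19)=21 f(21,21)=1
t=22: f(22,-2)=149226 f(22,0)=385662 f(22,2)=476102 f(22,4)=422807 f(22,6)=293436 f(22,8)=163229 f(22,10)=73073 f(22,12)=26103 f(22,14)=7293 f(22,16)=1539 f(22,18)=231 f(22,20)=22 f(22,22)=1
t=23: f(23,-1)=534888 f(23,1)=861764 f(23,3)=898909 f(23,5)=716243 f(23,7)=456665 f(23,9)=236302 f(23,11)=99176 f(23,13)=33396 f(23,15)=8832 f(23,17)=1770 f(23,19)=253 f(23,21)=23 f(23,23)=1
t=24: f(24,-2)=534888 f(24,0)=1396652 f(24,2)=1760673 f(24,4)=1615152 f(24,6)=1172908 f(24,8)=692967 f(24,10)=335478 f(24,12)=132572 f(24,14)=42228 f(24,16)=10602 f(24,18)=2023 f(24,20)=276 f(24,22)=24 f(24,24)=1
t=25: f(25,-1)=1931540 f(25,1)=3157325 f(25,3)=3375825 f(25,5)=2788060 f(25,7)=1865875 f(25,9)=1028445 f(25,11)=468050 f(25,13)=174800 f(25,15)=52830 f(25,17)=12625 f(25,19)=2299 f(25,21)=300 f(25,23)=25 f(25,25)=1
Σ_s f(25,s) = 14858000
P = 14858000/33554432 = 928625/2097152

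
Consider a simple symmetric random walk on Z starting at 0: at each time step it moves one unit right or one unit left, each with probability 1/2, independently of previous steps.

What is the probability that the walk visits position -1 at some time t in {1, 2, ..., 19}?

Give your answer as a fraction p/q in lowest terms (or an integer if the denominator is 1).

Answer: 215955/262144

Derivation:
Count via complement. Let g(t,s) = #length-t paths at position s with S_1..S_t all ≠ -1.
g(t,s) = g(t-1,s-1) + g(t-1,s+1) for s ≠ -1; g(t,-1) = 0.
t=0: g(0,0)=1
t=1: g(1,1)=1
t=2: g(2,0)=1 g(2,2)=1
t=3: g(3,1)=2 g(3,3)=1
t=4: g(4,0)=2 g(4,2)=3 g(4,4)=1
t=5: g(5,1)=5 g(5,3)=4 g(5,5)=1
t=6: g(6,0)=5 g(6,2)=9 g(6,4)=5 g(6,6)=1
t=7: g(7,1)=14 g(7,3)=14 g(7,5)=6 g(7,7)=1
t=8: g(8,0)=14 g(8,2)=28 g(8,4)=20 g(8,6)=7 g(8,8)=1
t=9: g(9,1)=42 g(9,3)=48 g(9,5)=27 g(9,7)=8 g(9,9)=1
t=10: g(10,0)=42 g(10,2)=90 g(10,4)=75 g(10,6)=35 g(10,8)=9 g(10,10)=1
t=11: g(11,1)=132 g(11,3)=165 g(11,5)=110 g(11,7)=44 g(11,9)=10 g(11,11)=1
t=12: g(12,0)=132 g(12,2)=297 g(12,4)=275 g(12,6)=154 g(12,8)=54 g(12,10)=11 g(12,12)=1
t=13: g(13,1)=429 g(13,3)=572 g(13,5)=429 g(13,7)=208 g(13,9)=65 g(13,11)=12 g(13,13)=1
t=14: g(14,0)=429 g(14,2)=1001 g(14,4)=1001 g(14,6)=637 g(14,8)=273 g(14,10)=77 g(14,12)=13 g(14,14)=1
t=15: g(15,1)=1430 g(15,3)=2002 g(15,5)=1638 g(15,7)=910 g(15,9)=350 g(15,11)=90 g(15,13)=14 g(15,15)=1
t=16: g(16,0)=1430 g(16,2)=3432 g(16,4)=3640 g(16,6)=2548 g(16,8)=1260 g(16,10)=440 g(16,12)=104 g(16,14)=15 g(16,16)=1
t=17: g(17,1)=4862 g(17,3)=7072 g(17,5)=6188 g(17,7)=3808 g(17,9)=1700 g(17,11)=544 g(17,13)=119 g(17,15)=16 g(17,17)=1
t=18: g(18,0)=4862 g(18,2)=11934 g(18,4)=13260 g(18,6)=9996 g(18,8)=5508 g(18,10)=2244 g(18,12)=663 g(18,14)=135 g(18,16)=17 g(18,18)=1
t=19: g(19,1)=16796 g(19,3)=25194 g(19,5)=23256 g(19,7)=15504 g(19,9)=7752 g(19,11)=2907 g(19,13)=798 g(19,15)=152 g(19,17)=18 g(19,19)=1
Paths never hitting -1: Σ_s g(19,s) = 92378
Paths hitting -1: 2^19 - 92378 = 431910
P = 431910/524288 = 215955/262144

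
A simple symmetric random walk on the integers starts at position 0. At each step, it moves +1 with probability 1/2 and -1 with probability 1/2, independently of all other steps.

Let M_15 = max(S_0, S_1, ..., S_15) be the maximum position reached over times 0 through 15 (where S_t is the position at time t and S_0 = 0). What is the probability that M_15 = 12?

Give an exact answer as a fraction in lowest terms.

Let M_15 = max(S_0,...,S_15). Use the reflection principle: for j ≥ 1, #{paths with M_15 ≥ j} = #{S_15 ≥ j} + #{S_15 ≥ j+1}.
By reflection, #{M_15 ≥ 12} = #{S_15 ≥ 12} + #{S_15 ≥ 13} = 16 + 16 = 32.
#{M_15 ≥ 13} = #{S_15 ≥ 13} + #{S_15 ≥ 14} = 16 + 1 = 17.
#{M_15 = 12} = 32 - 17 = 15.
P(M_15 = 12) = 15/32768 = 15/32768

Answer: 15/32768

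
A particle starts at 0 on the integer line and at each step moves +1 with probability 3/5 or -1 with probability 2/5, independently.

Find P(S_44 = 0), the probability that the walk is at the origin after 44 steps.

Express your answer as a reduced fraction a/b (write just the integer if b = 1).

Answer: 55389018131515004638602461184/1136868377216160297393798828125

Derivation:
To be at 0 after 44 steps: need exactly 22 steps of +1 and 22 of -1.
Number of such sequences: C(44,22) = 2104098963720
Each has probability (3/5)^22 · (2/5)^22 = 131621703842267136/5684341886080801486968994140625
P = 2104098963720 · 131621703842267136/5684341886080801486968994140625 = 55389018131515004638602461184/1136868377216160297393798828125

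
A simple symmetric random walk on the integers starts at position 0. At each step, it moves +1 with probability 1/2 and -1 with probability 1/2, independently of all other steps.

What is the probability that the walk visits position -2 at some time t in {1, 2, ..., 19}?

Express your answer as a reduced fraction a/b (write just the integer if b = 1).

Answer: 84883/131072

Derivation:
Count via complement. Let g(t,s) = #length-t paths at position s with S_1..S_t all ≠ -2.
g(t,s) = g(t-1,s-1) + g(t-1,s+1) for s ≠ -2; g(t,-2) = 0.
t=0: g(0,0)=1
t=1: g(1,-1)=1 g(1,1)=1
t=2: g(2,0)=2 g(2,2)=1
t=3: g(3,-1)=2 g(3,1)=3 g(3,3)=1
t=4: g(4,0)=5 g(4,2)=4 g(4,4)=1
t=5: g(5,-1)=5 g(5,1)=9 g(5,3)=5 g(5,5)=1
t=6: g(6,0)=14 g(6,2)=14 g(6,4)=6 g(6,6)=1
t=7: g(7,-1)=14 g(7,1)=28 g(7,3)=20 g(7,5)=7 g(7,7)=1
t=8: g(8,0)=42 g(8,2)=48 g(8,4)=27 g(8,6)=8 g(8,8)=1
t=9: g(9,-1)=42 g(9,1)=90 g(9,3)=75 g(9,5)=35 g(9,7)=9 g(9,9)=1
t=10: g(10,0)=132 g(10,2)=165 g(10,4)=110 g(10,6)=44 g(10,8)=10 g(10,10)=1
t=11: g(11,-1)=132 g(11,1)=297 g(11,3)=275 g(11,5)=154 g(11,7)=54 g(11,9)=11 g(11,11)=1
t=12: g(12,0)=429 g(12,2)=572 g(12,4)=429 g(12,6)=208 g(12,8)=65 g(12,10)=12 g(12,12)=1
t=13: g(13,-1)=429 g(13,1)=1001 g(13,3)=1001 g(13,5)=637 g(13,7)=273 g(13,9)=77 g(13,11)=13 g(13,13)=1
t=14: g(14,0)=1430 g(14,2)=2002 g(14,4)=1638 g(14,6)=910 g(14,8)=350 g(14,10)=90 g(14,12)=14 g(14,14)=1
t=15: g(15,-1)=1430 g(15,1)=3432 g(15,3)=3640 g(15,5)=2548 g(15,7)=1260 g(15,9)=440 g(15,11)=104 g(15,13)=15 g(15,15)=1
t=16: g(16,0)=4862 g(16,2)=7072 g(16,4)=6188 g(16,6)=3808 g(16,8)=1700 g(16,10)=544 g(16,12)=119 g(16,14)=16 g(16,16)=1
t=17: g(17,-1)=4862 g(17,1)=11934 g(17,3)=13260 g(17,5)=9996 g(17,7)=5508 g(17,9)=2244 g(17,11)=663 g(17,13)=135 g(17,15)=17 g(17,17)=1
t=18: g(18,0)=16796 g(18,2)=25194 g(18,4)=23256 g(18,6)=15504 g(18,8)=7752 g(18,10)=2907 g(18,12)=798 g(18,14)=152 g(18,16)=18 g(18,18)=1
t=19: g(19,-1)=16796 g(19,1)=41990 g(19,3)=48450 g(19,5)=38760 g(19,7)=23256 g(19,9)=10659 g(19,11)=3705 g(19,13)=950 g(19,15)=170 g(19,17)=19 g(19,19)=1
Paths never hitting -2: Σ_s g(19,s) = 184756
Paths hitting -2: 2^19 - 184756 = 339532
P = 339532/524288 = 84883/131072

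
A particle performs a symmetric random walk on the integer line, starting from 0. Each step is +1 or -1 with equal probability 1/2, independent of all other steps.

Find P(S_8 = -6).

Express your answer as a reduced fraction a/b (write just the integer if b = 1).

To reach position -6 after 8 steps: need 1 step of +1 and 7 of -1.
Favorable paths: C(8,1) = 8
Total paths: 2^8 = 256
P = 8/256 = 1/32

Answer: 1/32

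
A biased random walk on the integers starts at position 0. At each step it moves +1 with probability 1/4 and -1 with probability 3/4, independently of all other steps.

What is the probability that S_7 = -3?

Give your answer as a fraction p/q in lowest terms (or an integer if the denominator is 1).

Answer: 5103/16384

Derivation:
To reach position -3 after 7 steps: need 2 steps of +1 and 5 steps of -1.
Number of such sequences: C(7,2) = 21
Each has probability (1/4)^2 · (3/4)^5 = 243/16384
P = 21 · 243/16384 = 5103/16384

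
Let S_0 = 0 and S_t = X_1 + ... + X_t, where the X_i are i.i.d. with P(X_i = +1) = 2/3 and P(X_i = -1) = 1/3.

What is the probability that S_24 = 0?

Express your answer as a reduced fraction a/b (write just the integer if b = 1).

Answer: 11076222976/282429536481

Derivation:
To be at 0 after 24 steps: need exactly 12 steps of +1 and 12 of -1.
Number of such sequences: C(24,12) = 2704156
Each has probability (2/3)^12 · (1/3)^12 = 4096/282429536481
P = 2704156 · 4096/282429536481 = 11076222976/282429536481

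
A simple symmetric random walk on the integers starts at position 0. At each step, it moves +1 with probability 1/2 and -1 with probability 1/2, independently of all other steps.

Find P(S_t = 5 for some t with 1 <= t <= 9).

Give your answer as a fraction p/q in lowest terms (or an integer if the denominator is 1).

Count via complement. Let g(t,s) = #length-t paths at position s with S_1..S_t all ≠ 5.
g(t,s) = g(t-1,s-1) + g(t-1,s+1) for s ≠ 5; g(t,5) = 0.
t=0: g(0,0)=1
t=1: g(1,-1)=1 g(1,1)=1
t=2: g(2,-2)=1 g(2,0)=2 g(2,2)=1
t=3: g(3,-3)=1 g(3,-1)=3 g(3,1)=3 g(3,3)=1
t=4: g(4,-4)=1 g(4,-2)=4 g(4,0)=6 g(4,2)=4 g(4,4)=1
t=5: g(5,-5)=1 g(5,-3)=5 g(5,-1)=10 g(5,1)=10 g(5,3)=5
t=6: g(6,-6)=1 g(6,-4)=6 g(6,-2)=15 g(6,0)=20 g(6,2)=15 g(6,4)=5
t=7: g(7,-7)=1 g(7,-5)=7 g(7,-3)=21 g(7,-1)=35 g(7,1)=35 g(7,3)=20
t=8: g(8,-8)=1 g(8,-6)=8 g(8,-4)=28 g(8,-2)=56 g(8,0)=70 g(8,2)=55 g(8,4)=20
t=9: g(9,-9)=1 g(9,-7)=9 g(9,-5)=36 g(9,-3)=84 g(9,-1)=126 g(9,1)=125 g(9,3)=75
Paths never hitting 5: Σ_s g(9,s) = 456
Paths hitting 5: 2^9 - 456 = 56
P = 56/512 = 7/64

Answer: 7/64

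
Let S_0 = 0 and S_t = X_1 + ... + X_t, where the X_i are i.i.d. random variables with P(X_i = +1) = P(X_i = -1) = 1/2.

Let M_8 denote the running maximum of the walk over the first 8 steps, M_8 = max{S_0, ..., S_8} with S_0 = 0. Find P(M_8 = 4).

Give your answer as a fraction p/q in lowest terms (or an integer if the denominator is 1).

Answer: 7/64

Derivation:
Let M_8 = max(S_0,...,S_8). Use the reflection principle: for j ≥ 1, #{paths with M_8 ≥ j} = #{S_8 ≥ j} + #{S_8 ≥ j+1}.
By reflection, #{M_8 ≥ 4} = #{S_8 ≥ 4} + #{S_8 ≥ 5} = 37 + 9 = 46.
#{M_8 ≥ 5} = #{S_8 ≥ 5} + #{S_8 ≥ 6} = 9 + 9 = 18.
#{M_8 = 4} = 46 - 18 = 28.
P(M_8 = 4) = 28/256 = 7/64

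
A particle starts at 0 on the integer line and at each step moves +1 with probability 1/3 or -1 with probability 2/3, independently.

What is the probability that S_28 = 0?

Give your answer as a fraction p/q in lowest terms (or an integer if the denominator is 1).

Answer: 24343347200/847288609443

Derivation:
To be at 0 after 28 steps: need exactly 14 steps of +1 and 14 of -1.
Number of such sequences: C(28,14) = 40116600
Each has probability (1/3)^14 · (2/3)^14 = 16384/22876792454961
P = 40116600 · 16384/22876792454961 = 24343347200/847288609443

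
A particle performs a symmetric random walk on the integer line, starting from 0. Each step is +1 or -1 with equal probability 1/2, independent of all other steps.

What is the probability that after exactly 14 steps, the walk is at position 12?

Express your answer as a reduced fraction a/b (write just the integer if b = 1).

To reach position 12 after 14 steps: need 13 steps of +1 and 1 of -1.
Favorable paths: C(14,13) = 14
Total paths: 2^14 = 16384
P = 14/16384 = 7/8192

Answer: 7/8192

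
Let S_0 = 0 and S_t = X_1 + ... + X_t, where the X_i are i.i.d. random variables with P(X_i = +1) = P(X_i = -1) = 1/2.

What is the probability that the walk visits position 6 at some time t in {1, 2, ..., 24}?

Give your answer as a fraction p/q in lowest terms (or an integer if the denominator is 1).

Count via complement. Let g(t,s) = #length-t paths at position s with S_1..S_t all ≠ 6.
g(t,s) = g(t-1,s-1) + g(t-1,s+1) for s ≠ 6; g(t,6) = 0.
t=0: g(0,0)=1
t=1: g(1,-1)=1 g(1,1)=1
t=2: g(2,-2)=1 g(2,0)=2 g(2,2)=1
t=3: g(3,-3)=1 g(3,-1)=3 g(3,1)=3 g(3,3)=1
t=4: g(4,-4)=1 g(4,-2)=4 g(4,0)=6 g(4,2)=4 g(4,4)=1
t=5: g(5,-5)=1 g(5,-3)=5 g(5,-1)=10 g(5,1)=10 g(5,3)=5 g(5,5)=1
t=6: g(6,-6)=1 g(6,-4)=6 g(6,-2)=15 g(6,0)=20 g(6,2)=15 g(6,4)=6
t=7: g(7,-7)=1 g(7,-5)=7 g(7,-3)=21 g(7,-1)=35 g(7,1)=35 g(7,3)=21 g(7,5)=6
t=8: g(8,-8)=1 g(8,-6)=8 g(8,-4)=28 g(8,-2)=56 g(8,0)=70 g(8,2)=56 g(8,4)=27
t=9: g(9,-9)=1 g(9,-7)=9 g(9,-5)=36 g(9,-3)=84 g(9,-1)=126 g(9,1)=126 g(9,3)=83 g(9,5)=27
t=10: g(10,-10)=1 g(10,-8)=10 g(10,-6)=45 g(10,-4)=120 g(10,-2)=210 g(10,0)=252 g(10,2)=209 g(10,4)=110
t=11: g(11,-11)=1 g(11,-9)=11 g(11,-7)=55 g(11,-5)=165 g(11,-3)=330 g(11,-1)=462 g(11,1)=461 g(11,3)=319 g(11,5)=110
t=12: g(12,-12)=1 g(12,-10)=12 g(12,-8)=66 g(12,-6)=220 g(12,-4)=495 g(12,-2)=792 g(12,0)=923 g(12,2)=780 g(12,4)=429
t=13: g(13,-13)=1 g(13,-11)=13 g(13,-9)=78 g(13,-7)=286 g(13,-5)=715 g(13,-3)=1287 g(13,-1)=1715 g(13,1)=1703 g(13,3)=1209 g(13,5)=429
t=14: g(14,-14)=1 g(14,-12)=14 g(14,-10)=91 g(14,-8)=364 g(14,-6)=1001 g(14,-4)=2002 g(14,-2)=3002 g(14,0)=3418 g(14,2)=2912 g(14,4)=1638
t=15: g(15,-15)=1 g(15,-13)=15 g(15,-11)=105 g(15,-9)=455 g(15,-7)=1365 g(15,-5)=3003 g(15,-3)=5004 g(15,-1)=6420 g(15,1)=6330 g(15,3)=4550 g(15,5)=1638
t=16: g(16,-16)=1 g(16,-14)=16 g(16,-12)=120 g(16,-10)=560 g(16,-8)=1820 g(16,-6)=4368 g(16,-4)=8007 g(16,-2)=11424 g(16,0)=12750 g(16,2)=10880 g(16,4)=6188
t=17: g(17,-17)=1 g(17,-15)=17 g(17,-13)=136 g(17,-11)=680 g(17,-9)=2380 g(17,-7)=6188 g(17,-5)=12375 g(17,-3)=19431 g(17,-1)=24174 g(17,1)=23630 g(17,3)=17068 g(17,5)=6188
t=18: g(18,-18)=1 g(18,-16)=18 g(18,-14)=153 g(18,-12)=816 g(18,-10)=3060 g(18,-8)=8568 g(18,-6)=18563 g(18,-4)=31806 g(18,-2)=43605 g(18,0)=47804 g(18,2)=40698 g(18,4)=23256
t=19: g(19,-19)=1 g(19,-17)=19 g(19,-15)=171 g(19,-13)=969 g(19,-11)=3876 g(19,-9)=11628 g(19,-7)=27131 g(19,-5)=50369 g(19,-3)=75411 g(19,-1)=91409 g(19,1)=88502 g(19,3)=63954 g(19,5)=23256
t=20: g(20,-20)=1 g(20,-18)=20 g(20,-16)=190 g(20,-14)=1140 g(20,-12)=4845 g(20,-10)=15504 g(20,-8)=38759 g(20,-6)=77500 g(20,-4)=125780 g(20,-2)=166820 g(20,0)=179911 g(20,2)=152456 g(20,4)=87210
t=21: g(21,-21)=1 g(21,-19)=21 g(21,-17)=210 g(21,-15)=1330 g(21,-13)=5985 g(21,-11)=20349 g(21,-9)=54263 g(21,-7)=116259 g(21,-5)=203280 g(21,-3)=292600 g(21,-1)=346731 g(21,1)=332367 g(21,3)=239666 g(21,5)=87210
t=22: g(22,-22)=1 g(22,-20)=22 g(22,-18)=231 g(22,-16)=1540 g(22,-14)=7315 g(22,-12)=26334 g(22,-10)=74612 g(22,-8)=170522 g(22,-6)=319539 g(22,-4)=495880 g(22,-2)=639331 g(22,0)=679098 g(22,2)=572033 g(22,4)=326876
t=23: g(23,-23)=1 g(23,-21)=23 g(23,-19)=253 g(23,-17)=1771 g(23,-15)=8855 g(23,-13)=33649 g(23,-11)=100946 g(23,-9)=245134 g(23,-7)=490061 g(23,-5)=815419 g(23,-3)=1135211 g(23,-1)=1318429 g(23,1)=1251131 g(23,3)=898909 g(23,5)=326876
t=24: g(24,-24)=1 g(24,-22)=24 g(24,-20)=276 g(24,-18)=2024 g(24,-16)=10626 g(24,-14)=42504 g(24,-12)=134595 g(24,-10)=346080 g(24,-8)=735195 g(24,-6)=1305480 g(24,-4)=1950630 g(24,-2)=2453640 g(24,0)=2569560 g(24,2)=2150040 g(24,4)=1225785
Paths never hitting 6: Σ_s g(24,s) = 12926460
Paths hitting 6: 2^24 - 12926460 = 3850756
P = 3850756/16777216 = 962689/4194304

Answer: 962689/4194304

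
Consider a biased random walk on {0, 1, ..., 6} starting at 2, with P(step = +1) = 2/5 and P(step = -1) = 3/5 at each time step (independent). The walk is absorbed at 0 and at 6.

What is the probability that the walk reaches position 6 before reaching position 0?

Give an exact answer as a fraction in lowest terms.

Biased walk: p = 2/5, q = 3/5, r = q/p = 3/2
Gambler's ruin: P(hit 6 before 0 | start at 2) = (1 - r^a)/(1 - r^N)
r^2 = 9/4; r^6 = 729/64
P = (1 - 9/4) / (1 - 729/64) = -5/4 / -665/64 = 16/133

Answer: 16/133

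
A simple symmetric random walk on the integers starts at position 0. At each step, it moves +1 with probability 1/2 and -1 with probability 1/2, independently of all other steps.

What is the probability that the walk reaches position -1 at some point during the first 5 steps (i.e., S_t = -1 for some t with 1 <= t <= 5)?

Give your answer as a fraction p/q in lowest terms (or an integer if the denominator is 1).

Answer: 11/16

Derivation:
Count via complement. Let g(t,s) = #length-t paths at position s with S_1..S_t all ≠ -1.
g(t,s) = g(t-1,s-1) + g(t-1,s+1) for s ≠ -1; g(t,-1) = 0.
t=0: g(0,0)=1
t=1: g(1,1)=1
t=2: g(2,0)=1 g(2,2)=1
t=3: g(3,1)=2 g(3,3)=1
t=4: g(4,0)=2 g(4,2)=3 g(4,4)=1
t=5: g(5,1)=5 g(5,3)=4 g(5,5)=1
Paths never hitting -1: Σ_s g(5,s) = 10
Paths hitting -1: 2^5 - 10 = 22
P = 22/32 = 11/16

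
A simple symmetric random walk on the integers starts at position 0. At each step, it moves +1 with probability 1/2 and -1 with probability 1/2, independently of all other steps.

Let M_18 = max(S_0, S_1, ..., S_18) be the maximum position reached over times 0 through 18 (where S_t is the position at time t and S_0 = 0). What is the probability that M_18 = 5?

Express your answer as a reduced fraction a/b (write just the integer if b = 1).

Answer: 4641/65536

Derivation:
Let M_18 = max(S_0,...,S_18). Use the reflection principle: for j ≥ 1, #{paths with M_18 ≥ j} = #{S_18 ≥ j} + #{S_18 ≥ j+1}.
By reflection, #{M_18 ≥ 5} = #{S_18 ≥ 5} + #{S_18 ≥ 6} = 31180 + 31180 = 62360.
#{M_18 ≥ 6} = #{S_18 ≥ 6} + #{S_18 ≥ 7} = 31180 + 12616 = 43796.
#{M_18 = 5} = 62360 - 43796 = 18564.
P(M_18 = 5) = 18564/262144 = 4641/65536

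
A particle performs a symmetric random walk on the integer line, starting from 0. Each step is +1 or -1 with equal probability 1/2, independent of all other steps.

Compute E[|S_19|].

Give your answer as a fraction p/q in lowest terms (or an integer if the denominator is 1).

S_19 takes values m ≡ 1 (mod 2) with |m| ≤ 19; P(S_19=m) = C(19,(19+m)/2)/2^19.
Total paths: 2^19 = 524288
Distribution: P(S=-19)=1/524288, P(S=-17)=19/524288, P(S=-15)=171/524288, P(S=-13)=969/524288, P(S=-11)=3876/524288, P(S=-9)=11628/524288, P(S=-7)=27132/524288, P(S=-5)=50388/524288, P(S=-3)=75582/524288, P(S=-1)=92378/524288, P(S=1)=92378/524288, P(S=3)=75582/524288, P(S=5)=50388/524288, P(S=7)=27132/524288, P(S=9)=11628/524288, P(S=11)=3876/524288, P(S=13)=969/524288, P(S=15)=171/524288, P(S=17)=19/524288, P(S=19)=1/524288
E[|S_19|] = Σ_m |m|·P(S_19=m) = 1847560/524288 = 230945/65536

Answer: 230945/65536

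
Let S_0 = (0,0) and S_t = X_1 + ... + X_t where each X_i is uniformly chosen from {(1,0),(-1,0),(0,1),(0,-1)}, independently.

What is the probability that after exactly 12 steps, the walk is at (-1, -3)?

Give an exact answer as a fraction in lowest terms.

Answer: 49005/2097152

Derivation:
Let h be the number of horizontal steps (so 12-h are vertical). To end at (-1,-3) need (h-1)/2 right-steps and ((12-h)-3)/2 up-steps.
Sum over h with 1 ≤ h ≤ 9, h ≡ 1 (mod 2), 12-h ≡ 1 (mod 2):
h=1: C(12,1)·C(1,0)·C(11,4) = 12·1·330 = 3960
h=3: C(12,3)·C(3,1)·C(9,3) = 220·3·84 = 55440
h=5: C(12,5)·C(5,2)·C(7,2) = 792·10·21 = 166320
h=7: C(12,7)·C(7,3)·C(5,1) = 792·35·5 = 138600
h=9: C(12,9)·C(9,4)·C(3,0) = 220·126·1 = 27720
Total favorable: 392040
Total paths: 4^12 = 16777216
P = 392040/16777216 = 49005/2097152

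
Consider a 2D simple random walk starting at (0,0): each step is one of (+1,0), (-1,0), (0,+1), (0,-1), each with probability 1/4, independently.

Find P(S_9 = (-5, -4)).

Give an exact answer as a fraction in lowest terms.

Let h be the number of horizontal steps (so 9-h are vertical). To end at (-5,-4) need (h-5)/2 right-steps and ((9-h)-4)/2 up-steps.
Sum over h with 5 ≤ h ≤ 5, h ≡ 1 (mod 2), 9-h ≡ 0 (mod 2):
h=5: C(9,5)·C(5,0)·C(4,0) = 126·1·1 = 126
Total favorable: 126
Total paths: 4^9 = 262144
P = 126/262144 = 63/131072

Answer: 63/131072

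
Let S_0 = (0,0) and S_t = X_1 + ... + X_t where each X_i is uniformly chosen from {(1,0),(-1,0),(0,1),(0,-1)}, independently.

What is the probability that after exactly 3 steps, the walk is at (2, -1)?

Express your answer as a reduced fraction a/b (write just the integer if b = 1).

Answer: 3/64

Derivation:
Let h be the number of horizontal steps (so 3-h are vertical). To end at (2,-1) need (h+2)/2 right-steps and ((3-h)-1)/2 up-steps.
Sum over h with 2 ≤ h ≤ 2, h ≡ 0 (mod 2), 3-h ≡ 1 (mod 2):
h=2: C(3,2)·C(2,2)·C(1,0) = 3·1·1 = 3
Total favorable: 3
Total paths: 4^3 = 64
P = 3/64 = 3/64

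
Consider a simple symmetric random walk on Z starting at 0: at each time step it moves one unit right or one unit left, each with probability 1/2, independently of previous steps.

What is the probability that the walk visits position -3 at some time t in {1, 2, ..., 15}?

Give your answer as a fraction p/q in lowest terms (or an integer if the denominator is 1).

Answer: 14893/32768

Derivation:
Count via complement. Let g(t,s) = #length-t paths at position s with S_1..S_t all ≠ -3.
g(t,s) = g(t-1,s-1) + g(t-1,s+1) for s ≠ -3; g(t,-3) = 0.
t=0: g(0,0)=1
t=1: g(1,-1)=1 g(1,1)=1
t=2: g(2,-2)=1 g(2,0)=2 g(2,2)=1
t=3: g(3,-1)=3 g(3,1)=3 g(3,3)=1
t=4: g(4,-2)=3 g(4,0)=6 g(4,2)=4 g(4,4)=1
t=5: g(5,-1)=9 g(5,1)=10 g(5,3)=5 g(5,5)=1
t=6: g(6,-2)=9 g(6,0)=19 g(6,2)=15 g(6,4)=6 g(6,6)=1
t=7: g(7,-1)=28 g(7,1)=34 g(7,3)=21 g(7,5)=7 g(7,7)=1
t=8: g(8,-2)=28 g(8,0)=62 g(8,2)=55 g(8,4)=28 g(8,6)=8 g(8,8)=1
t=9: g(9,-1)=90 g(9,1)=117 g(9,3)=83 g(9,5)=36 g(9,7)=9 g(9,9)=1
t=10: g(10,-2)=90 g(10,0)=207 g(10,2)=200 g(10,4)=119 g(10,6)=45 g(10,8)=10 g(10,10)=1
t=11: g(11,-1)=297 g(11,1)=407 g(11,3)=319 g(11,5)=164 g(11,7)=55 g(11,9)=11 g(11,11)=1
t=12: g(12,-2)=297 g(12,0)=704 g(12,2)=726 g(12,4)=483 g(12,6)=219 g(12,8)=66 g(12,10)=12 g(12,12)=1
t=13: g(13,-1)=1001 g(13,1)=1430 g(13,3)=1209 g(13,5)=702 g(13,7)=285 g(13,9)=78 g(13,11)=13 g(13,13)=1
t=14: g(14,-2)=1001 g(14,0)=2431 g(14,2)=2639 g(14,4)=1911 g(14,6)=987 g(14,8)=363 g(14,10)=91 g(14,12)=14 g(14,14)=1
t=15: g(15,-1)=3432 g(15,1)=5070 g(15,3)=4550 g(15,5)=2898 g(15,7)=1350 g(15,9)=454 g(15,11)=105 g(15,13)=15 g(15,15)=1
Paths never hitting -3: Σ_s g(15,s) = 17875
Paths hitting -3: 2^15 - 17875 = 14893
P = 14893/32768 = 14893/32768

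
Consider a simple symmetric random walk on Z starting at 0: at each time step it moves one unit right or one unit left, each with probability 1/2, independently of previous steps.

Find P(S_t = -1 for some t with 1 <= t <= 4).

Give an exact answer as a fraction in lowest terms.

Count via complement. Let g(t,s) = #length-t paths at position s with S_1..S_t all ≠ -1.
g(t,s) = g(t-1,s-1) + g(t-1,s+1) for s ≠ -1; g(t,-1) = 0.
t=0: g(0,0)=1
t=1: g(1,1)=1
t=2: g(2,0)=1 g(2,2)=1
t=3: g(3,1)=2 g(3,3)=1
t=4: g(4,0)=2 g(4,2)=3 g(4,4)=1
Paths never hitting -1: Σ_s g(4,s) = 6
Paths hitting -1: 2^4 - 6 = 10
P = 10/16 = 5/8

Answer: 5/8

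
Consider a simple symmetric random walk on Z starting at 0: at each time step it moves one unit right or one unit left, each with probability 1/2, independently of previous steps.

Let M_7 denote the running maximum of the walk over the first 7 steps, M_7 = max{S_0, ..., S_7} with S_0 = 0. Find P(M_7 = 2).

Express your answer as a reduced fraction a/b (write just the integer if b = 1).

Answer: 21/128

Derivation:
Let M_7 = max(S_0,...,S_7). Use the reflection principle: for j ≥ 1, #{paths with M_7 ≥ j} = #{S_7 ≥ j} + #{S_7 ≥ j+1}.
By reflection, #{M_7 ≥ 2} = #{S_7 ≥ 2} + #{S_7 ≥ 3} = 29 + 29 = 58.
#{M_7 ≥ 3} = #{S_7 ≥ 3} + #{S_7 ≥ 4} = 29 + 8 = 37.
#{M_7 = 2} = 58 - 37 = 21.
P(M_7 = 2) = 21/128 = 21/128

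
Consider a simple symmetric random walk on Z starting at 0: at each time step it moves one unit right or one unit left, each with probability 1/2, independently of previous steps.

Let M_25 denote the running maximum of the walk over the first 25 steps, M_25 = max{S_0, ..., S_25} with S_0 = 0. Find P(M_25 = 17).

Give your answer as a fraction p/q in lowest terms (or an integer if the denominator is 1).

Answer: 6325/16777216

Derivation:
Let M_25 = max(S_0,...,S_25). Use the reflection principle: for j ≥ 1, #{paths with M_25 ≥ j} = #{S_25 ≥ j} + #{S_25 ≥ j+1}.
By reflection, #{M_25 ≥ 17} = #{S_25 ≥ 17} + #{S_25 ≥ 18} = 15276 + 2626 = 17902.
#{M_25 ≥ 18} = #{S_25 ≥ 18} + #{S_25 ≥ 19} = 2626 + 2626 = 5252.
#{M_25 = 17} = 17902 - 5252 = 12650.
P(M_25 = 17) = 12650/33554432 = 6325/16777216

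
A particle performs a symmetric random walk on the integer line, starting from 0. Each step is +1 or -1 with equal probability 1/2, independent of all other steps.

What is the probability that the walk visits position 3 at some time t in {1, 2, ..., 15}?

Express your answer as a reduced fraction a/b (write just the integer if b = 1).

Answer: 14893/32768

Derivation:
Count via complement. Let g(t,s) = #length-t paths at position s with S_1..S_t all ≠ 3.
g(t,s) = g(t-1,s-1) + g(t-1,s+1) for s ≠ 3; g(t,3) = 0.
t=0: g(0,0)=1
t=1: g(1,-1)=1 g(1,1)=1
t=2: g(2,-2)=1 g(2,0)=2 g(2,2)=1
t=3: g(3,-3)=1 g(3,-1)=3 g(3,1)=3
t=4: g(4,-4)=1 g(4,-2)=4 g(4,0)=6 g(4,2)=3
t=5: g(5,-5)=1 g(5,-3)=5 g(5,-1)=10 g(5,1)=9
t=6: g(6,-6)=1 g(6,-4)=6 g(6,-2)=15 g(6,0)=19 g(6,2)=9
t=7: g(7,-7)=1 g(7,-5)=7 g(7,-3)=21 g(7,-1)=34 g(7,1)=28
t=8: g(8,-8)=1 g(8,-6)=8 g(8,-4)=28 g(8,-2)=55 g(8,0)=62 g(8,2)=28
t=9: g(9,-9)=1 g(9,-7)=9 g(9,-5)=36 g(9,-3)=83 g(9,-1)=117 g(9,1)=90
t=10: g(10,-10)=1 g(10,-8)=10 g(10,-6)=45 g(10,-4)=119 g(10,-2)=200 g(10,0)=207 g(10,2)=90
t=11: g(11,-11)=1 g(11,-9)=11 g(11,-7)=55 g(11,-5)=164 g(11,-3)=319 g(11,-1)=407 g(11,1)=297
t=12: g(12,-12)=1 g(12,-10)=12 g(12,-8)=66 g(12,-6)=219 g(12,-4)=483 g(12,-2)=726 g(12,0)=704 g(12,2)=297
t=13: g(13,-13)=1 g(13,-11)=13 g(13,-9)=78 g(13,-7)=285 g(13,-5)=702 g(13,-3)=1209 g(13,-1)=1430 g(13,1)=1001
t=14: g(14,-14)=1 g(14,-12)=14 g(14,-10)=91 g(14,-8)=363 g(14,-6)=987 g(14,-4)=1911 g(14,-2)=2639 g(14,0)=2431 g(14,2)=1001
t=15: g(15,-15)=1 g(15,-13)=15 g(15,-11)=105 g(15,-9)=454 g(15,-7)=1350 g(15,-5)=2898 g(15,-3)=4550 g(15,-1)=5070 g(15,1)=3432
Paths never hitting 3: Σ_s g(15,s) = 17875
Paths hitting 3: 2^15 - 17875 = 14893
P = 14893/32768 = 14893/32768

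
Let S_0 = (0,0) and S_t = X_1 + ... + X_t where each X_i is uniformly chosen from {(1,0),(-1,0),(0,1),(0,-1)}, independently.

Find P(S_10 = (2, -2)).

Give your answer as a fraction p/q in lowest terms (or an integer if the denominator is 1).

Answer: 945/32768

Derivation:
Let h be the number of horizontal steps (so 10-h are vertical). To end at (2,-2) need (h+2)/2 right-steps and ((10-h)-2)/2 up-steps.
Sum over h with 2 ≤ h ≤ 8, h ≡ 0 (mod 2), 10-h ≡ 0 (mod 2):
h=2: C(10,2)·C(2,2)·C(8,3) = 45·1·56 = 2520
h=4: C(10,4)·C(4,3)·C(6,2) = 210·4·15 = 12600
h=6: C(10,6)·C(6,4)·C(4,1) = 210·15·4 = 12600
h=8: C(10,8)·C(8,5)·C(2,0) = 45·56·1 = 2520
Total favorable: 30240
Total paths: 4^10 = 1048576
P = 30240/1048576 = 945/32768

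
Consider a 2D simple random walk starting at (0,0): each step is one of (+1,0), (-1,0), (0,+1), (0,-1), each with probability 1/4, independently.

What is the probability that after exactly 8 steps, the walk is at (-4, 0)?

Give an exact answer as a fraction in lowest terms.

Let h be the number of horizontal steps (so 8-h are vertical). To end at (-4,0) need (h-4)/2 right-steps and ((8-h)+0)/2 up-steps.
Sum over h with 4 ≤ h ≤ 8, h ≡ 0 (mod 2), 8-h ≡ 0 (mod 2):
h=4: C(8,4)·C(4,0)·C(4,2) = 70·1·6 = 420
h=6: C(8,6)·C(6,1)·C(2,1) = 28·6·2 = 336
h=8: C(8,8)·C(8,2)·C(0,0) = 1·28·1 = 28
Total favorable: 784
Total paths: 4^8 = 65536
P = 784/65536 = 49/4096

Answer: 49/4096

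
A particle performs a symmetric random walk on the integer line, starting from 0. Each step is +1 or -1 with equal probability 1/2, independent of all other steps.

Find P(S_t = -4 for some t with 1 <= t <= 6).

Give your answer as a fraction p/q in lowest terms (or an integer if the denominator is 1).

Count via complement. Let g(t,s) = #length-t paths at position s with S_1..S_t all ≠ -4.
g(t,s) = g(t-1,s-1) + g(t-1,s+1) for s ≠ -4; g(t,-4) = 0.
t=0: g(0,0)=1
t=1: g(1,-1)=1 g(1,1)=1
t=2: g(2,-2)=1 g(2,0)=2 g(2,2)=1
t=3: g(3,-3)=1 g(3,-1)=3 g(3,1)=3 g(3,3)=1
t=4: g(4,-2)=4 g(4,0)=6 g(4,2)=4 g(4,4)=1
t=5: g(5,-3)=4 g(5,-1)=10 g(5,1)=10 g(5,3)=5 g(5,5)=1
t=6: g(6,-2)=14 g(6,0)=20 g(6,2)=15 g(6,4)=6 g(6,6)=1
Paths never hitting -4: Σ_s g(6,s) = 56
Paths hitting -4: 2^6 - 56 = 8
P = 8/64 = 1/8

Answer: 1/8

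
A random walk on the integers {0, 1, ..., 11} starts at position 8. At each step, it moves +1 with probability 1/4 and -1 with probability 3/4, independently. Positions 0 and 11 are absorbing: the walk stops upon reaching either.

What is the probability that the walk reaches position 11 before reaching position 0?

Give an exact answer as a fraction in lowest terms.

Biased walk: p = 1/4, q = 3/4, r = q/p = 3
Gambler's ruin: P(hit 11 before 0 | start at 8) = (1 - r^a)/(1 - r^N)
r^8 = 6561; r^11 = 177147
P = (1 - 6561) / (1 - 177147) = -6560 / -177146 = 3280/88573

Answer: 3280/88573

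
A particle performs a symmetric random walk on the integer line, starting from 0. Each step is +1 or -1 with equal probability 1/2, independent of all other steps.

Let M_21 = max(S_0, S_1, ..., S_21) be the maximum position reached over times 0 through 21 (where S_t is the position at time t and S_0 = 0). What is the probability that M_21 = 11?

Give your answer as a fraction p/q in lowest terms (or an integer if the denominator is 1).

Let M_21 = max(S_0,...,S_21). Use the reflection principle: for j ≥ 1, #{paths with M_21 ≥ j} = #{S_21 ≥ j} + #{S_21 ≥ j+1}.
By reflection, #{M_21 ≥ 11} = #{S_21 ≥ 11} + #{S_21 ≥ 12} = 27896 + 7547 = 35443.
#{M_21 ≥ 12} = #{S_21 ≥ 12} + #{S_21 ≥ 13} = 7547 + 7547 = 15094.
#{M_21 = 11} = 35443 - 15094 = 20349.
P(M_21 = 11) = 20349/2097152 = 20349/2097152

Answer: 20349/2097152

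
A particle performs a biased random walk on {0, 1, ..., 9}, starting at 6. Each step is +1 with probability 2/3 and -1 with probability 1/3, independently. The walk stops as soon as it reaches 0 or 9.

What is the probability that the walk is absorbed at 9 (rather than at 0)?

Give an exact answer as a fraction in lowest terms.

Answer: 72/73

Derivation:
Biased walk: p = 2/3, q = 1/3, r = q/p = 1/2
Gambler's ruin: P(hit 9 before 0 | start at 6) = (1 - r^a)/(1 - r^N)
r^6 = 1/64; r^9 = 1/512
P = (1 - 1/64) / (1 - 1/512) = 63/64 / 511/512 = 72/73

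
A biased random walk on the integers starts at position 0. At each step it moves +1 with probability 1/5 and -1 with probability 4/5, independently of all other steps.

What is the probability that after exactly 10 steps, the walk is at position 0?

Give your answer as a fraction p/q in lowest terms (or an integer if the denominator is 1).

Answer: 258048/9765625

Derivation:
To be at 0 after 10 steps: need exactly 5 steps of +1 and 5 of -1.
Number of such sequences: C(10,5) = 252
Each has probability (1/5)^5 · (4/5)^5 = 1024/9765625
P = 252 · 1024/9765625 = 258048/9765625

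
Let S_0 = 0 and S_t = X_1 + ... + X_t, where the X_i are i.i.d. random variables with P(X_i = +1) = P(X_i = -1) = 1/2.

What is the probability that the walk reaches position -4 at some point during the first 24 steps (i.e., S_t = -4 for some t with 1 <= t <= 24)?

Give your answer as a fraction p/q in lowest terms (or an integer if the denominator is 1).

Count via complement. Let g(t,s) = #length-t paths at position s with S_1..S_t all ≠ -4.
g(t,s) = g(t-1,s-1) + g(t-1,s+1) for s ≠ -4; g(t,-4) = 0.
t=0: g(0,0)=1
t=1: g(1,-1)=1 g(1,1)=1
t=2: g(2,-2)=1 g(2,0)=2 g(2,2)=1
t=3: g(3,-3)=1 g(3,-1)=3 g(3,1)=3 g(3,3)=1
t=4: g(4,-2)=4 g(4,0)=6 g(4,2)=4 g(4,4)=1
t=5: g(5,-3)=4 g(5,-1)=10 g(5,1)=10 g(5,3)=5 g(5,5)=1
t=6: g(6,-2)=14 g(6,0)=20 g(6,2)=15 g(6,4)=6 g(6,6)=1
t=7: g(7,-3)=14 g(7,-1)=34 g(7,1)=35 g(7,3)=21 g(7,5)=7 g(7,7)=1
t=8: g(8,-2)=48 g(8,0)=69 g(8,2)=56 g(8,4)=28 g(8,6)=8 g(8,8)=1
t=9: g(9,-3)=48 g(9,-1)=117 g(9,1)=125 g(9,3)=84 g(9,5)=36 g(9,7)=9 g(9,9)=1
t=10: g(10,-2)=165 g(10,0)=242 g(10,2)=209 g(10,4)=120 g(10,6)=45 g(10,8)=10 g(10,10)=1
t=11: g(11,-3)=165 g(11,-1)=407 g(11,1)=451 g(11,3)=329 g(11,5)=165 g(11,7)=55 g(11,9)=11 g(11,11)=1
t=12: g(12,-2)=572 g(12,0)=858 g(12,2)=780 g(12,4)=494 g(12,6)=220 g(12,8)=66 g(12,10)=12 g(12,12)=1
t=13: g(13,-3)=572 g(13,-1)=1430 g(13,1)=1638 g(13,3)=1274 g(13,5)=714 g(13,7)=286 g(13,9)=78 g(13,11)=13 g(13,13)=1
t=14: g(14,-2)=2002 g(14,0)=3068 g(14,2)=2912 g(14,4)=1988 g(14,6)=1000 g(14,8)=364 g(14,10)=91 g(14,12)=14 g(14,14)=1
t=15: g(15,-3)=2002 g(15,-1)=5070 g(15,1)=5980 g(15,3)=4900 g(15,5)=2988 g(15,7)=1364 g(15,9)=455 g(15,11)=105 g(15,13)=15 g(15,15)=1
t=16: g(16,-2)=7072 g(16,0)=11050 g(16,2)=10880 g(16,4)=7888 g(16,6)=4352 g(16,8)=1819 g(16,10)=560 g(16,12)=120 g(16,14)=16 g(16,16)=1
t=17: g(17,-3)=7072 g(17,-1)=18122 g(17,1)=21930 g(17,3)=18768 g(17,5)=12240 g(17,7)=6171 g(17,9)=2379 g(17,11)=680 g(17,13)=136 g(17,15)=17 g(17,17)=1
t=18: g(18,-2)=25194 g(18,0)=40052 g(18,2)=40698 g(18,4)=31008 g(18,6)=18411 g(18,8)=8550 g(18,10)=3059 g(18,12)=816 g(18,14)=153 g(18,16)=18 g(18,18)=1
t=19: g(19,-3)=25194 g(19,-1)=65246 g(19,1)=80750 g(19,3)=71706 g(19,5)=49419 g(19,7)=26961 g(19,9)=11609 g(19,11)=3875 g(19,13)=969 g(19,15)=171 g(19,17)=19 g(19,19)=1
t=20: g(20,-2)=90440 g(20,0)=145996 g(20,2)=152456 g(20,4)=121125 g(20,6)=76380 g(20,8)=38570 g(20,10)=15484 g(20,12)=4844 g(20,14)=1140 g(20,16)=190 g(20,18)=20 g(20,20)=1
t=21: g(21,-3)=90440 g(21,-1)=236436 g(21,1)=298452 g(21,3)=273581 g(21,5)=197505 g(21,7)=114950 g(21,9)=54054 g(21,11)=20328 g(21,13)=5984 g(21,15)=1330 g(21,17)=210 g(21,19)=21 g(21,21)=1
t=22: g(22,-2)=326876 g(22,0)=534888 g(22,2)=572033 g(22,4)=471086 g(22,6)=312455 g(22,8)=169004 g(22,10)=74382 g(22,12)=26312 g(22,14)=7314 g(22,16)=1540 g(22,18)=231 g(22,20)=22 g(22,22)=1
t=23: g(23,-3)=326876 g(23,-1)=861764 g(23,1)=1106921 g(23,3)=1043119 g(23,5)=783541 g(23,7)=481459 g(23,9)=243386 g(23,11)=100694 g(23,13)=33626 g(23,15)=8854 g(23,17)=1771 g(23,19)=253 g(23,21)=23 g(23,23)=1
t=24: g(24,-2)=1188640 g(24,0)=1968685 g(24,2)=2150040 g(24,4)=1826660 g(24,6)=1265000 g(24,8)=724845 g(24,10)=344080 g(24,12)=134320 g(24,14)=42480 g(24,16)=10625 g(24,18)=2024 g(24,20)=276 g(24,22)=24 g(24,24)=1
Paths never hitting -4: Σ_s g(24,s) = 9657700
Paths hitting -4: 2^24 - 9657700 = 7119516
P = 7119516/16777216 = 1779879/4194304

Answer: 1779879/4194304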